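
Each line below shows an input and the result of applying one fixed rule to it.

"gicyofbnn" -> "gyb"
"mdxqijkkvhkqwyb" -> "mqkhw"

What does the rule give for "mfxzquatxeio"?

In each case the input is transformed by: keep one character in every 3, starting at position 1 (positions 1st, 4th, 7th, ...).
Applying that to "mfxzquatxeio" gives "mzae".

mzae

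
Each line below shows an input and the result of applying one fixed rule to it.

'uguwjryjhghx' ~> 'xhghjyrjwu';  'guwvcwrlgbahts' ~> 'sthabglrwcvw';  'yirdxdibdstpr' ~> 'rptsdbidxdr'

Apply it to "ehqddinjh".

Each output is the input with this applied: delete the first 2 characters, then reverse the string.
Starting from "ehqddinjh": after the first operation, "qddinjh"; after the second, "hjniddq".
(Check on "guwvcwrlgbahts": → "wvcwrlgbahts" → "sthabglrwcvw" ✓)

hjniddq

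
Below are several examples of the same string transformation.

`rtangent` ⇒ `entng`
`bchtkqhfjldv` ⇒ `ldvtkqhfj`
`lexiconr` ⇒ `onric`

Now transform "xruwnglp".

glpwn

The transformation: delete the first 3 characters, then move the last 3 characters to the front (rotate right by 3).
On "xruwnglp": the first step gives "wnglp", and the second then gives "glpwn".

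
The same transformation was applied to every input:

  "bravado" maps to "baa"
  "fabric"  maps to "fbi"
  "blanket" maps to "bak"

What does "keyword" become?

Rule — move the last character to the front, then keep every other character starting from the second (positions 2nd, 4th, 6th, ...).
For "keyword", step one produces "dkeywor"; step two turns that into "kyo".

kyo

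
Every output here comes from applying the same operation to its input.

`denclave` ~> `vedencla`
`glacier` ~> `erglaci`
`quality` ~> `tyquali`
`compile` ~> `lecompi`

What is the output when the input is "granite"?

Rule — move the last 2 characters to the front (rotate right by 2).
For "granite" the result is "tegrani".

tegrani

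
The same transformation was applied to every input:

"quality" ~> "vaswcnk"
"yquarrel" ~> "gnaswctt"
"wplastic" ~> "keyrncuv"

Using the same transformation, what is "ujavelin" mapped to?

Looking at the pairs, the operation is to shift every letter 2 places forward in the alphabet (wrapping around), then move the last 2 characters to the front (rotate right by 2).
Applying both steps to "ujavelin": "wlcxgnkp", then "kpwlcxgn".

kpwlcxgn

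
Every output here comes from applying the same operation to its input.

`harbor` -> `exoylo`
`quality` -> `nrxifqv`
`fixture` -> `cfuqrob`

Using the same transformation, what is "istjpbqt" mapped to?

fpqgmynq

In each case the input is transformed by: shift every letter 3 places backward in the alphabet (wrapping around).
On "istjpbqt" that produces "fpqgmynq".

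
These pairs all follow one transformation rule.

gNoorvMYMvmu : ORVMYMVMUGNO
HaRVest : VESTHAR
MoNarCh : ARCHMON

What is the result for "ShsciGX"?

CIGXSHS

The transformation: move the first 3 characters to the end (rotate left by 3), then convert every letter to uppercase.
Starting from "ShsciGX": after the first operation, "ciGXShs"; after the second, "CIGXSHS".
(Check on "gNoorvMYMvmu": → "orvMYMvmugNo" → "ORVMYMVMUGNO" ✓)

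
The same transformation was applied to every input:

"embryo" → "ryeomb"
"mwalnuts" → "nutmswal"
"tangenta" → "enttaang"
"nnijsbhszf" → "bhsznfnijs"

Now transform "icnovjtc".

What's happening: swap the first and last characters, then swap the front and back halves of the string.
So "icnovjtc" becomes "vjticcno".

vjticcno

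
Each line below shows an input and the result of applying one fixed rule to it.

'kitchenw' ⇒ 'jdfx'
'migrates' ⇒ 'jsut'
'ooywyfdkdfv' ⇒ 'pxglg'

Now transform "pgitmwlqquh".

Looking at the pairs, the operation is to keep every other character starting from the second (positions 2nd, 4th, 6th, ...), then shift every letter 1 place forward in the alphabet (wrapping around).
For "pgitmwlqquh", step one produces "gtwqu"; step two turns that into "huxrv".

huxrv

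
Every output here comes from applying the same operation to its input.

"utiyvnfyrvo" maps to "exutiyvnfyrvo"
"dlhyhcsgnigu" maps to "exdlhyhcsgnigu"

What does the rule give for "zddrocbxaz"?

exzddrocbxaz

The rule is to prepend "ex".
"zddrocbxaz" → "exzddrocbxaz".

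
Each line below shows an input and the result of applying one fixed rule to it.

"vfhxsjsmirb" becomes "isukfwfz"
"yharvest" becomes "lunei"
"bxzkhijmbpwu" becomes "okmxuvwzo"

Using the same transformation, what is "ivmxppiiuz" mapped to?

The rule is to delete the last 3 characters, then shift every letter 13 places forward in the alphabet (wrapping around) — i.e. ROT13.
"ivmxppiiuz" → "ivmxppi" → "vizkccv".

vizkccv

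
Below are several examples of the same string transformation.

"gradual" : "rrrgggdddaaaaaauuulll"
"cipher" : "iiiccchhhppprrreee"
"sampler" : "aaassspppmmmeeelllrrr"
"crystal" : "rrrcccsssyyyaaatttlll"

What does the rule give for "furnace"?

Rule — swap each adjacent pair of characters (1↔2, 3↔4, ...), then repeat every character 3 times.
For "furnace" the result is "uuufffnnnrrrcccaaaeee".

uuufffnnnrrrcccaaaeee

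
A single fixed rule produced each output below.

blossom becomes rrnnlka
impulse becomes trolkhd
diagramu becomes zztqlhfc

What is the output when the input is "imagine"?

Looking at the pairs, the operation is to shift every letter 1 place backward in the alphabet (wrapping around), then sort the characters into reverse alphabetical order.
For "imagine", step one produces "hlzfhmd"; step two turns that into "zmlhhfd".

zmlhhfd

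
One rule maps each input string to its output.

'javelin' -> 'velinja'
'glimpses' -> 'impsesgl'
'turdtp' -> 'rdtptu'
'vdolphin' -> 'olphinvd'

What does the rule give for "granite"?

anitegr

What's happening: move the first 2 characters to the end (rotate left by 2).
Applying that to "granite" gives "anitegr".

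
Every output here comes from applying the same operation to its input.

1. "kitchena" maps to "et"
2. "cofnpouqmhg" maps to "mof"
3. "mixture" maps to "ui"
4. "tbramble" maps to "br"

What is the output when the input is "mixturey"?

The rule is to reverse the string, then keep one character in every 3, starting at position 3 (positions 3rd, 6th, 9th, ...).
For "mixturey", step one produces "yerutxim"; step two turns that into "rx".

rx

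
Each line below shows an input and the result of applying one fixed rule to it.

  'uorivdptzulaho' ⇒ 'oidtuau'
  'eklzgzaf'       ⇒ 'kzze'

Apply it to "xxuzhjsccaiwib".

xzjcawx

In each case the input is transformed by: swap the first and last characters, then keep every other character starting from the second (positions 2nd, 4th, 6th, ...).
"xxuzhjsccaiwib" → "bxuzhjsccaiwix" → "xzjcawx".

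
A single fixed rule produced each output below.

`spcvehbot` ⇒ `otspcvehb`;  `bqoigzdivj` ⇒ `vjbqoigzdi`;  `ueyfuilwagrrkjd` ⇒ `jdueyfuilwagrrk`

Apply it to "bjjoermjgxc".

In each case the input is transformed by: move the last 2 characters to the front (rotate right by 2).
Applying that to "bjjoermjgxc" gives "xcbjjoermjg".

xcbjjoermjg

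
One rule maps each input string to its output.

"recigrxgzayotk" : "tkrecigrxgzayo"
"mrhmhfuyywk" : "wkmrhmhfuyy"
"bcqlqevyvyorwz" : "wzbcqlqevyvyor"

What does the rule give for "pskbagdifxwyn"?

ynpskbagdifxw

What's happening: move the last 2 characters to the front (rotate right by 2).
So "pskbagdifxwyn" becomes "ynpskbagdifxw".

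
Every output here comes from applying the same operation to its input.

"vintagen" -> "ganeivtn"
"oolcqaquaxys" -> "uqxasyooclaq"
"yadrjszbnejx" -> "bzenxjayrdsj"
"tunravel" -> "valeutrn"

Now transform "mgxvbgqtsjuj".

The rule is to swap each adjacent pair of characters (1↔2, 3↔4, ...), then swap the front and back halves of the string.
Applying both steps to "mgxvbgqtsjuj": "gmvxgbtqjsju", then "tqjsjugmvxgb".

tqjsjugmvxgb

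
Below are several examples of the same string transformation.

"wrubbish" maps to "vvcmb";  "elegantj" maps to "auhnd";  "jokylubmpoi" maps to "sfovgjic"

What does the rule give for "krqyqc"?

The pattern: delete the first 3 characters, then shift every letter 6 places backward in the alphabet (wrapping around).
Starting from "krqyqc": after the first operation, "yqc"; after the second, "skw".

skw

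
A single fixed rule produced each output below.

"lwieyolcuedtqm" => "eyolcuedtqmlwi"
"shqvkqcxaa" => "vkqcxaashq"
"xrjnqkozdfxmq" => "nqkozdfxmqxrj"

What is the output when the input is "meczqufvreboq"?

zqufvreboqmec

In each case the input is transformed by: move the first 3 characters to the end (rotate left by 3).
On "meczqufvreboq" that produces "zqufvreboqmec".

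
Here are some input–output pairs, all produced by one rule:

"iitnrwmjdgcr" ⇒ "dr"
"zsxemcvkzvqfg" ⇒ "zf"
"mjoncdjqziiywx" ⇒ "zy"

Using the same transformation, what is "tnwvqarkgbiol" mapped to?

The transformation: keep one character in every 3, starting at position 3 (positions 3rd, 6th, 9th, ...), then delete the first 2 characters.
Applying that to "tnwvqarkgbiol" gives "go".

go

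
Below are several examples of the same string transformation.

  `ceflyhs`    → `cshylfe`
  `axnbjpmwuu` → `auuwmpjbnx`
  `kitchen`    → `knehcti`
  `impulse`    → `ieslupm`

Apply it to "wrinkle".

In each case the input is transformed by: reverse the string, then move the last character to the front.
So "wrinkle" becomes "welknir".

welknir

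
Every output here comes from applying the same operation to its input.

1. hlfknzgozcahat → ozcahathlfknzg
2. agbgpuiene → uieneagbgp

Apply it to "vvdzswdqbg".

wdqbgvvdzs

What's happening: swap the front and back halves of the string.
"vvdzswdqbg" → "wdqbgvvdzs".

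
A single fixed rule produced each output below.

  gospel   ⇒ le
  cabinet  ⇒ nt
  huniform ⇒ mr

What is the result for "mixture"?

ue

Rule — swap each adjacent pair of characters (1↔2, 3↔4, ...), then keep only the last 2 characters.
Applying that to "mixture" gives "ue".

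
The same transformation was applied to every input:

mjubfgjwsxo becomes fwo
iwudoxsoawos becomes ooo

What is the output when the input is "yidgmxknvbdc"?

The transformation: delete the first 3 characters, then keep one character in every 3, starting at position 2 (positions 2nd, 5th, 8th, ...).
Starting from "yidgmxknvbdc": after the first operation, "gmxknvbdc"; after the second, "mnd".

mnd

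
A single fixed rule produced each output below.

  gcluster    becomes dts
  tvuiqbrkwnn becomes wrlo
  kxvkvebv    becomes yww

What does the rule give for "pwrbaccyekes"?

What's happening: shift every letter 1 place forward in the alphabet (wrapping around), then keep one character in every 3, starting at position 2 (positions 2nd, 5th, 8th, ...).
"pwrbaccyekes" → "qxscbddzflft" → "xbzf".
(Check on "gcluster": → "hdmvtufs" → "dts" ✓)

xbzf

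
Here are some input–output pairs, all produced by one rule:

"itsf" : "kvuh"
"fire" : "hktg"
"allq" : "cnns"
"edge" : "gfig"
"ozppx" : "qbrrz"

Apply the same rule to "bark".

dctm

The rule is to shift every letter 2 places forward in the alphabet (wrapping around).
For "bark" the result is "dctm".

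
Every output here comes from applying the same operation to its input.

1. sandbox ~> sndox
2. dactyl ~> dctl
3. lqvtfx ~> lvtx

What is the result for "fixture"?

The rule is to double every character, then keep one character in every 3, starting at position 2 (positions 2nd, 5th, 8th, ...).
Working it through for "fixture": intermediate "ffiixxttuurree", final "fxtre".

fxtre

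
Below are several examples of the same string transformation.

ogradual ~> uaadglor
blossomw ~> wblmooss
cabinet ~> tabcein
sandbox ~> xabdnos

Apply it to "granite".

Each output is the input with this applied: sort the characters into alphabetical order, then move the last character to the front.
For "granite", step one produces "aeginrt"; step two turns that into "taeginr".

taeginr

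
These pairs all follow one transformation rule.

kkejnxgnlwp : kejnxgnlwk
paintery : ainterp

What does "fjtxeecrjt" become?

jtxeecrjf

The transformation: delete the last character, then move the first character to the end.
On "fjtxeecrjt": the first step gives "fjtxeecrj", and the second then gives "jtxeecrjf".
(Check on "kkejnxgnlwp": → "kkejnxgnlw" → "kejnxgnlwk" ✓)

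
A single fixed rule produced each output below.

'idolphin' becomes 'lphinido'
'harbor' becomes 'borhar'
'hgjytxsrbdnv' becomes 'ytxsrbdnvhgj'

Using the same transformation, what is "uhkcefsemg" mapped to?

Rule — move the first 3 characters to the end (rotate left by 3).
So "uhkcefsemg" becomes "cefsemguhk".

cefsemguhk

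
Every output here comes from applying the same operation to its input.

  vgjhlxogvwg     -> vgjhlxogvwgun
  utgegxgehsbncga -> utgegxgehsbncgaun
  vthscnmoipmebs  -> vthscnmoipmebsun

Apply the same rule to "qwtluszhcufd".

qwtluszhcufdun

The pattern: append "un".
For "qwtluszhcufd" the result is "qwtluszhcufdun".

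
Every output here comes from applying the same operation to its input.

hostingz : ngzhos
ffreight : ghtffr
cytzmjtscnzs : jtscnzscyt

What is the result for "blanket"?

etbla

The rule is to move the first 3 characters to the end (rotate left by 3), then delete the first 2 characters.
For "blanket", step one produces "nketbla"; step two turns that into "etbla".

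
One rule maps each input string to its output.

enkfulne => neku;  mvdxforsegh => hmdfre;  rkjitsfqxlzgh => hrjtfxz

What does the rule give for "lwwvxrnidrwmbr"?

The transformation: keep every other character starting from the first (positions 1st, 3rd, 5th, ...), then move the last character to the front.
For "lwwvxrnidrwmbr", step one produces "lwxndwb"; step two turns that into "blwxndw".

blwxndw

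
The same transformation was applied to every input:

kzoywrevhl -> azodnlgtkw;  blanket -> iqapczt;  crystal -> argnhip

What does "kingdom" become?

The pattern: move the last character to the front, then shift every letter 11 places backward in the alphabet (wrapping around).
For "kingdom", step one produces "mkingdo"; step two turns that into "bzxcvsd".

bzxcvsd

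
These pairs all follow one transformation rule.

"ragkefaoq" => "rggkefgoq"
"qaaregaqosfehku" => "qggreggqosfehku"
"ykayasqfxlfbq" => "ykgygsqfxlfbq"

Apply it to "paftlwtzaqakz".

pgftlwtzgqgkz

Each output is the input with this applied: replace every "a" with "g".
Applying that to "paftlwtzaqakz" gives "pgftlwtzgqgkz".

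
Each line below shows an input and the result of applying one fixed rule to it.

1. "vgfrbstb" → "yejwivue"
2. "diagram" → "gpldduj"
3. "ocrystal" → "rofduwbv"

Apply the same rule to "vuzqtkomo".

Rule — shift every letter 3 places forward in the alphabet (wrapping around), then take characters alternately from the front and the back (1st, last, 2nd, 2nd-last, ...).
On "vuzqtkomo": the first step gives "yxctwnrpr", and the second then gives "yrxpcrtnw".

yrxpcrtnw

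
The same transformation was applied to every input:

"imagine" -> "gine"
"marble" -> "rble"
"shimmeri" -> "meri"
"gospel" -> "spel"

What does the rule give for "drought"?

Looking at the pairs, the operation is to keep only the last 4 characters.
On "drought" that produces "ught".

ught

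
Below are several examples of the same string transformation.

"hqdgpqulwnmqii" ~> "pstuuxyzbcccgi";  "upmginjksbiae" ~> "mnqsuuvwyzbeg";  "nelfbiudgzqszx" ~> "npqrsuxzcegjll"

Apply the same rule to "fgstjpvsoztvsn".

rsvzabeeeffhhl

Looking at the pairs, the operation is to sort the characters into alphabetical order, then shift every letter 12 places forward in the alphabet (wrapping around).
Starting from "fgstjpvsoztvsn": after the first operation, "fgjnopsssttvvz"; after the second, "rsvzabeeeffhhl".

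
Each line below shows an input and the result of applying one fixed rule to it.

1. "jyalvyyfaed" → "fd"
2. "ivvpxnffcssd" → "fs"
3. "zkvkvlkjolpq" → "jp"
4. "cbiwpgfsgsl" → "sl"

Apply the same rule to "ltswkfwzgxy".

zy

Looking at the pairs, the operation is to keep one character in every 3, starting at position 2 (positions 2nd, 5th, 8th, ...), then keep only the last 2 characters.
Applying that to "ltswkfwzgxy" gives "zy".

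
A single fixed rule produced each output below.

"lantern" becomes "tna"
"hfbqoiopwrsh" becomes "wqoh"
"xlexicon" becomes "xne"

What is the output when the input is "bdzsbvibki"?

The rule is to sort the characters into reverse alphabetical order, then keep one character in every 3, starting at position 1 (positions 1st, 4th, 7th, ...).
For "bdzsbvibki", step one produces "zvskiidbbb"; step two turns that into "zkdb".

zkdb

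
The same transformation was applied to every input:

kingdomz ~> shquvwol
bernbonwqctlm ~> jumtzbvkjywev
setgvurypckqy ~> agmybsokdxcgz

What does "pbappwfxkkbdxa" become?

The rule is to take characters alternately from the front and the back (1st, last, 2nd, 2nd-last, ...), then shift every letter 8 places forward in the alphabet (wrapping around).
"pbappwfxkkbdxa" → "xijfilxjxsesnf".
(Check on "setgvurypckqy": → "syeqtkgcvpuyr" → "agmybsokdxcgz" ✓)

xijfilxjxsesnf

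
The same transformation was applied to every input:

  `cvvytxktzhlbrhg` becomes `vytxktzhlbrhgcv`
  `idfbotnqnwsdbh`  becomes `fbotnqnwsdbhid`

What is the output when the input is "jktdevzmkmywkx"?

tdevzmkmywkxjk

The transformation: move the first 2 characters to the end (rotate left by 2).
For "jktdevzmkmywkx" the result is "tdevzmkmywkxjk".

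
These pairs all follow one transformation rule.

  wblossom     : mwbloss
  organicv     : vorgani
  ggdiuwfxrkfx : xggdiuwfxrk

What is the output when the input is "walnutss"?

swalnut

What's happening: move the last character to the front, then delete the last character.
"walnutss" → "swalnuts" → "swalnut".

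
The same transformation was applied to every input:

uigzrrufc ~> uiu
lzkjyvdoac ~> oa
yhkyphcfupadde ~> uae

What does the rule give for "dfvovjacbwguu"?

The transformation: keep only the vowels.
Doing the same to "dfvovjacbwguu": "oauu".

oauu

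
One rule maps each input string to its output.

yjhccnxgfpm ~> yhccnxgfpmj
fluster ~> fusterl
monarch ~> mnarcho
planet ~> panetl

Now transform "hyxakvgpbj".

What's happening: move the first character to the end, then swap the first and last characters.
On "hyxakvgpbj": the first step gives "yxakvgpbjh", and the second then gives "hxakvgpbjy".
(Check on "yjhccnxgfpm": → "jhccnxgfpmy" → "yhccnxgfpmj" ✓)

hxakvgpbjy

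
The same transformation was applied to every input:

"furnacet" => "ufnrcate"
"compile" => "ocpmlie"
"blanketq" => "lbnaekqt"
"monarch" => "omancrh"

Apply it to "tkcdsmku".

In each case the input is transformed by: swap each adjacent pair of characters (1↔2, 3↔4, ...).
So "tkcdsmku" becomes "ktdcmsuk".

ktdcmsuk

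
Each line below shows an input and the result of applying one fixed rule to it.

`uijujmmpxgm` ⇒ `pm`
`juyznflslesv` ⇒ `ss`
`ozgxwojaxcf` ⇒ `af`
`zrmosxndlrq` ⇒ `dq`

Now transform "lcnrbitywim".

ym

The pattern: keep one character in every 3, starting at position 2 (positions 2nd, 5th, 8th, ...), then delete the first 2 characters.
"lcnrbitywim" → "cbym" → "ym".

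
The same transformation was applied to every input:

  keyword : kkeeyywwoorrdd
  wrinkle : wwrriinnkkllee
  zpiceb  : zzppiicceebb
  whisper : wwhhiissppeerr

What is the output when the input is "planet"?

The transformation: double every character.
Applying that to "planet" gives "ppllaanneett".

ppllaanneett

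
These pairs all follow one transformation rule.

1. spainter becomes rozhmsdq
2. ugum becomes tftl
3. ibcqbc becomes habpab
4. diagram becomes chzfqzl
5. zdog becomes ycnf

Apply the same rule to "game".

Rule — shift every letter 1 place backward in the alphabet (wrapping around).
Applying that to "game" gives "fzld".

fzld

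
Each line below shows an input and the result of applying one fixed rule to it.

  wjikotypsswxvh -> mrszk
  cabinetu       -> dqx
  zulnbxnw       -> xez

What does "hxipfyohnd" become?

aik

Rule — shift every letter 3 places forward in the alphabet (wrapping around), then keep one character in every 3, starting at position 2 (positions 2nd, 5th, 8th, ...).
"hxipfyohnd" → "kalsibrkqg" → "aik".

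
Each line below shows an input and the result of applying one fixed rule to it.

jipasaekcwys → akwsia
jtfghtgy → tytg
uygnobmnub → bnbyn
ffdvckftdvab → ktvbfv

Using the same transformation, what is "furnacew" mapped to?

cwun

The pattern: keep every other character starting from the second (positions 2nd, 4th, 6th, ...), then move the first 2 characters to the end (rotate left by 2).
"furnacew" → "uncw" → "cwun".
(Check on "jipasaekcwys": → "iaakws" → "akwsia" ✓)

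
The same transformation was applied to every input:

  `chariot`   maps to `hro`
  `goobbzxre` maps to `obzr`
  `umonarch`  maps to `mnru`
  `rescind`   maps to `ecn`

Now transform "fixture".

Rule — swap the first and last characters, then keep every other character starting from the second (positions 2nd, 4th, 6th, ...).
For "fixture", step one produces "eixturf"; step two turns that into "itr".

itr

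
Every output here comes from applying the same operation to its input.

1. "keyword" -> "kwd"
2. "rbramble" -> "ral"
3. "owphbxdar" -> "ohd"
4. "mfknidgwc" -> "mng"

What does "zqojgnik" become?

Looking at the pairs, the operation is to keep one character in every 3, starting at position 1 (positions 1st, 4th, 7th, ...).
On "zqojgnik" that produces "zji".

zji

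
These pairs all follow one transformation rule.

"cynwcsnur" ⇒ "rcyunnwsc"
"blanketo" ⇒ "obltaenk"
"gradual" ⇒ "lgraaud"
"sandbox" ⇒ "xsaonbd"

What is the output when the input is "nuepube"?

enubeup

Rule — swap the first and last characters, then take characters alternately from the front and the back (1st, last, 2nd, 2nd-last, ...).
On "nuepube" that produces "enubeup".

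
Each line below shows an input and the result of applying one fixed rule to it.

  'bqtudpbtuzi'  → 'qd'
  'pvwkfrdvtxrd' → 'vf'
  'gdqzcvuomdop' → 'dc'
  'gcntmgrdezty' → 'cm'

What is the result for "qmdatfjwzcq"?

The transformation: keep one character in every 3, starting at position 2 (positions 2nd, 5th, 8th, ...), then delete the last 2 characters.
Applying both steps to "qmdatfjwzcq": "mtwq", then "mt".

mt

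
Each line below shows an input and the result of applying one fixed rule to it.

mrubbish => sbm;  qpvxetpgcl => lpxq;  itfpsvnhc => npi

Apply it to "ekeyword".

Each output is the input with this applied: keep one character in every 3, starting at position 1 (positions 1st, 4th, 7th, ...), then reverse the string.
Starting from "ekeyword": after the first operation, "eyr"; after the second, "rye".
(Check on "itfpsvnhc": → "ipn" → "npi" ✓)

rye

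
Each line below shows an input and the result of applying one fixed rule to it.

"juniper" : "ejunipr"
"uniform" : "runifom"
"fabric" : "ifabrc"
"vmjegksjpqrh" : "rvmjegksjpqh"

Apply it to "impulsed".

The rule is to move the last character to the front, then swap the first and last characters.
For "impulsed", step one produces "dimpulse"; step two turns that into "eimpulsd".

eimpulsd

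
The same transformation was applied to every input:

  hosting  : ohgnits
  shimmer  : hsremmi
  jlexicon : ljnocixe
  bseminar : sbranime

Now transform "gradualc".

rgclauda

The pattern: reverse the string, then move the last 2 characters to the front (rotate right by 2).
On "gradualc": the first step gives "claudarg", and the second then gives "rgclauda".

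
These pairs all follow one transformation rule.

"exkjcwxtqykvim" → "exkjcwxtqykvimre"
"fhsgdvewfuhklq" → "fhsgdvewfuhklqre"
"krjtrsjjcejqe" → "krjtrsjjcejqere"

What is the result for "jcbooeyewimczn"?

jcbooeyewimcznre

Rule — append "re".
For "jcbooeyewimczn" the result is "jcbooeyewimcznre".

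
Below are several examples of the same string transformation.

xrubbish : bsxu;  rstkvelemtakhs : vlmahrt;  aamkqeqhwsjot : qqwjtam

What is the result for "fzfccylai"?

Each output is the input with this applied: keep every other character starting from the first (positions 1st, 3rd, 5th, ...), then move the first 2 characters to the end (rotate left by 2).
Working it through for "fzfccylai": intermediate "ffcli", final "cliff".

cliff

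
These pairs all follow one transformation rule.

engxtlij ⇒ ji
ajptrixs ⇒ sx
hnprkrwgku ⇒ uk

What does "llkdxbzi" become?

iz

The pattern: swap each adjacent pair of characters (1↔2, 3↔4, ...), then keep only the last 2 characters.
For "llkdxbzi", step one produces "lldkbxiz"; step two turns that into "iz".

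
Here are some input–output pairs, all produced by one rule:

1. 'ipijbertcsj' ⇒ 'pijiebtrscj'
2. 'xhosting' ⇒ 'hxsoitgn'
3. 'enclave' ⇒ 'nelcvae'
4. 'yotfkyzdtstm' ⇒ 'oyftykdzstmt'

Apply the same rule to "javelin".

ajeviln

Each output is the input with this applied: swap each adjacent pair of characters (1↔2, 3↔4, ...).
Applying that to "javelin" gives "ajeviln".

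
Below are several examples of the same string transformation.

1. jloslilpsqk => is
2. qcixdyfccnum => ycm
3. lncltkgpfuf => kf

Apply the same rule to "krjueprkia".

The rule is to delete the first 3 characters, then keep one character in every 3, starting at position 3 (positions 3rd, 6th, 9th, ...).
Doing the same to "krjueprkia": "pi".

pi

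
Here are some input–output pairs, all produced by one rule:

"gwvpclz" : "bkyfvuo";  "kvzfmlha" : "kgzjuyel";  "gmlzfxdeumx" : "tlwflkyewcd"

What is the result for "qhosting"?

The pattern: move the last 3 characters to the front (rotate right by 3), then shift every letter 1 place backward in the alphabet (wrapping around).
Starting from "qhosting": after the first operation, "ingqhost"; after the second, "hmfpgnrs".

hmfpgnrs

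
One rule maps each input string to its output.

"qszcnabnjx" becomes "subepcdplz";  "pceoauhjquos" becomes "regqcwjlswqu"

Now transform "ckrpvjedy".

emtrxlgfa

The rule is to shift every letter 2 places forward in the alphabet (wrapping around).
For "ckrpvjedy" the result is "emtrxlgfa".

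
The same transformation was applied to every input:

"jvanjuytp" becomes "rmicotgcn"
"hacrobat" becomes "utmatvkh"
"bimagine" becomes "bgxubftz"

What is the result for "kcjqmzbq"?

Rule — shift every letter 7 places backward in the alphabet (wrapping around), then move the last 3 characters to the front (rotate right by 3).
For "kcjqmzbq", step one produces "dvcjfsuj"; step two turns that into "sujdvcjf".

sujdvcjf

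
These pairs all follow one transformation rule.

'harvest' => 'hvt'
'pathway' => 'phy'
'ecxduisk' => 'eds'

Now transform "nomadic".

The rule is to keep one character in every 3, starting at position 1 (positions 1st, 4th, 7th, ...).
"nomadic" → "nac".

nac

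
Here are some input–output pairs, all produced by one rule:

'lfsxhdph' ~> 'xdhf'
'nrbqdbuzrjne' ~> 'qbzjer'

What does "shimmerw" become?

mewh

Looking at the pairs, the operation is to keep every other character starting from the second (positions 2nd, 4th, 6th, ...), then move the first character to the end.
On "shimmerw": the first step gives "hmew", and the second then gives "mewh".
(Check on "lfsxhdph": → "fxdh" → "xdhf" ✓)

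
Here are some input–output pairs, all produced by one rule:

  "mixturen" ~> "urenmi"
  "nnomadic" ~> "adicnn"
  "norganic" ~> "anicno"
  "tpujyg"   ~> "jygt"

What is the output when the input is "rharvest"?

vestrh

In each case the input is transformed by: swap the front and back halves of the string, then delete the last 2 characters.
Working it through for "rharvest": intermediate "vestrhar", final "vestrh".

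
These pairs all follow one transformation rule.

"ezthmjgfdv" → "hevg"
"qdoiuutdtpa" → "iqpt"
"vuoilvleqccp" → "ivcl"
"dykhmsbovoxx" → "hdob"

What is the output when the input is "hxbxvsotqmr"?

The transformation: keep one character in every 3, starting at position 1 (positions 1st, 4th, 7th, ...), then swap each adjacent pair of characters (1↔2, 3↔4, ...).
For "hxbxvsotqmr" the result is "xhmo".

xhmo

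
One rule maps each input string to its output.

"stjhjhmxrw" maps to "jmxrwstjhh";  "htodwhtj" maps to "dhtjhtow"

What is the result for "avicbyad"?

cyadavib

Rule — swap the front and back halves of the string, then swap the first and last characters.
Starting from "avicbyad": after the first operation, "byadavic"; after the second, "cyadavib".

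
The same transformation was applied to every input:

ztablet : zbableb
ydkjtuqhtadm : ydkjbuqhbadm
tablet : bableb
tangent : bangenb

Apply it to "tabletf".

The pattern: replace every "t" with "b".
On "tabletf" that produces "bablebf".

bablebf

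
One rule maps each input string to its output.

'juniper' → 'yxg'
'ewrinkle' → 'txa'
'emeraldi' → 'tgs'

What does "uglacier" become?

Looking at the pairs, the operation is to keep one character in every 3, starting at position 1 (positions 1st, 4th, 7th, ...), then shift every letter 11 places backward in the alphabet (wrapping around).
For "uglacier", step one produces "uae"; step two turns that into "jpt".
(Check on "emeraldi": → "erd" → "tgs" ✓)

jpt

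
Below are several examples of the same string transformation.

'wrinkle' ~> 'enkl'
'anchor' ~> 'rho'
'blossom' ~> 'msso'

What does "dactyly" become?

What's happening: delete the first 3 characters, then move the last character to the front.
Working it through for "dactyly": intermediate "tyly", final "ytyl".

ytyl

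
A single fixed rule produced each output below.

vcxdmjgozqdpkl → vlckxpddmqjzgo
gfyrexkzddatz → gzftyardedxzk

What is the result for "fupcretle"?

feulptcer

Looking at the pairs, the operation is to take characters alternately from the front and the back (1st, last, 2nd, 2nd-last, ...).
Applying that to "fupcretle" gives "feulptcer".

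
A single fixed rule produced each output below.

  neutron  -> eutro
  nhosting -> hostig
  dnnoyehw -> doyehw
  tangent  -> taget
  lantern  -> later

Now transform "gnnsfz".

gsfz

The rule is to remove every "n".
So "gnnsfz" becomes "gsfz".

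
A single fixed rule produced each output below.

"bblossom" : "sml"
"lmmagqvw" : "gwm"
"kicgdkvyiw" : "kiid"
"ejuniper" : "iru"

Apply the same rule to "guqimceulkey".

ekgi

The pattern: swap the front and back halves of the string, then keep one character in every 3, starting at position 1 (positions 1st, 4th, 7th, ...).
For "guqimceulkey", step one produces "eulkeyguqimc"; step two turns that into "ekgi".
(Check on "bblossom": → "ssombblo" → "sml" ✓)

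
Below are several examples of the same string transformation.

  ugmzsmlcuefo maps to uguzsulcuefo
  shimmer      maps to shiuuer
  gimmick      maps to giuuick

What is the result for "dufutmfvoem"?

The rule is to replace every "m" with "u".
For "dufutmfvoem" the result is "dufutufvoeu".

dufutufvoeu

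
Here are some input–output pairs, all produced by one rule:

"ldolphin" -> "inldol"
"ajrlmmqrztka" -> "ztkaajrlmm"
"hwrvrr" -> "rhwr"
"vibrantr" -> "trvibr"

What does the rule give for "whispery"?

The rule is to swap the front and back halves of the string, then delete the first 2 characters.
Applying both steps to "whispery": "perywhis", then "rywhis".

rywhis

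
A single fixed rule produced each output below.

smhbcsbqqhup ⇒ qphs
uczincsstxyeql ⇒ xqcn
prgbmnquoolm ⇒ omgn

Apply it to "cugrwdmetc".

ecr

Each output is the input with this applied: swap the front and back halves of the string, then keep one character in every 3, starting at position 3 (positions 3rd, 6th, 9th, ...).
Working it through for "cugrwdmetc": intermediate "dmetccugrw", final "ecr".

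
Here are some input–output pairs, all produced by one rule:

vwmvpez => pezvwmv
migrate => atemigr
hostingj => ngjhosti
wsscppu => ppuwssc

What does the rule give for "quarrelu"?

eluquarr

What's happening: move the last 3 characters to the front (rotate right by 3).
So "quarrelu" becomes "eluquarr".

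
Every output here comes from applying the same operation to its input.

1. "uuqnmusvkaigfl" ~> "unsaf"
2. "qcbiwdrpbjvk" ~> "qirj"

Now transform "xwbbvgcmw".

xbc

Looking at the pairs, the operation is to keep one character in every 3, starting at position 1 (positions 1st, 4th, 7th, ...).
So "xwbbvgcmw" becomes "xbc".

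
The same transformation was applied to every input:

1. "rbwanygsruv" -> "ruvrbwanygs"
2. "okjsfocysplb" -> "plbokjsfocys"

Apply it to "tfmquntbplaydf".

ydftfmquntbpla

Looking at the pairs, the operation is to move the last 3 characters to the front (rotate right by 3).
Doing the same to "tfmquntbplaydf": "ydftfmquntbpla".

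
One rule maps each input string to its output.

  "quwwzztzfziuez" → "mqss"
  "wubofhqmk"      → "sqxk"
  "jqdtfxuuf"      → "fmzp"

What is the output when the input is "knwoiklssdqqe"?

The rule is to shift every letter 4 places backward in the alphabet (wrapping around), then keep only the first 4 characters.
For "knwoiklssdqqe", step one produces "gjskeghoozmma"; step two turns that into "gjsk".

gjsk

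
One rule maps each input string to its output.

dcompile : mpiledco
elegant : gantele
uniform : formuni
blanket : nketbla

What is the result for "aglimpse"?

impseagl

The pattern: move the first 3 characters to the end (rotate left by 3).
Applying that to "aglimpse" gives "impseagl".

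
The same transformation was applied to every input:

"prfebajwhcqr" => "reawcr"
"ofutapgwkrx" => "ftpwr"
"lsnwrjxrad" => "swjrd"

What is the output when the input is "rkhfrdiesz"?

kfdez

The pattern: keep every other character starting from the second (positions 2nd, 4th, 6th, ...).
On "rkhfrdiesz" that produces "kfdez".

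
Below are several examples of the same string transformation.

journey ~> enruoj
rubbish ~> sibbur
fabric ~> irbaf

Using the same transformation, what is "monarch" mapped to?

cranom

The rule is to delete the last character, then reverse the string.
"monarch" → "monarc" → "cranom".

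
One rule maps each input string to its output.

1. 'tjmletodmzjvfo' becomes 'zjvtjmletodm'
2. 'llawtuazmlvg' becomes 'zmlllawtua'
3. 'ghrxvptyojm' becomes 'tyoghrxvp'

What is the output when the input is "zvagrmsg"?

Looking at the pairs, the operation is to delete the last 2 characters, then move the last 3 characters to the front (rotate right by 3).
On "zvagrmsg": the first step gives "zvagrm", and the second then gives "grmzva".

grmzva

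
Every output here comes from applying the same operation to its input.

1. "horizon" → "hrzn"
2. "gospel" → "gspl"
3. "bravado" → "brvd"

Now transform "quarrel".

qrrl

The rule is to remove every vowel.
Doing the same to "quarrel": "qrrl".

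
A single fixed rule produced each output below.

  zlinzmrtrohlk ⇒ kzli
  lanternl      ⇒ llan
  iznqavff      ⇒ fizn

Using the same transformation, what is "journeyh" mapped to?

hjou

In each case the input is transformed by: move the first 3 characters to the end (rotate left by 3), then keep only the last 4 characters.
For "journeyh", step one produces "rneyhjou"; step two turns that into "hjou".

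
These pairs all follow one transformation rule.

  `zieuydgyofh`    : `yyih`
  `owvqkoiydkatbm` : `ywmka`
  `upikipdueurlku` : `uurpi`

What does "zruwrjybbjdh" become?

rrdb

What's happening: keep one character in every 3, starting at position 2 (positions 2nd, 5th, 8th, ...), then sort the characters into reverse alphabetical order.
Working it through for "zruwrjybbjdh": intermediate "rrbd", final "rrdb".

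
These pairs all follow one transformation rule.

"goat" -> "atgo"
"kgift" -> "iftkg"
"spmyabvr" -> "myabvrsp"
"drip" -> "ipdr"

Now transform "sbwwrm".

wwrmsb

The rule is to move the first 2 characters to the end (rotate left by 2).
"sbwwrm" → "wwrmsb".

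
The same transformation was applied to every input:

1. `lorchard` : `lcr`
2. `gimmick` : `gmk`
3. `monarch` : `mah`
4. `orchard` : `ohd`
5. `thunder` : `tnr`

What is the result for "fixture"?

fte

Each output is the input with this applied: keep one character in every 3, starting at position 1 (positions 1st, 4th, 7th, ...).
"fixture" → "fte".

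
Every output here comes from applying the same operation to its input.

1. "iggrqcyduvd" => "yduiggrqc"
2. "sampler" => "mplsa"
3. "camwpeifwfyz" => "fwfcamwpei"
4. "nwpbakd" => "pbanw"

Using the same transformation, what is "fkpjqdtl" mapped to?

jqdfkp

Rule — delete the last 2 characters, then move the last 3 characters to the front (rotate right by 3).
On "fkpjqdtl": the first step gives "fkpjqd", and the second then gives "jqdfkp".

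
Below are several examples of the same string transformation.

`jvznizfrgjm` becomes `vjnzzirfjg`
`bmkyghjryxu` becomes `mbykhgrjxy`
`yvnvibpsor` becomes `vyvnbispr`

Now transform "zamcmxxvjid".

azcmxmvxij

Rule — swap each adjacent pair of characters (1↔2, 3↔4, ...), then delete the last character.
Applying both steps to "zamcmxxvjid": "azcmxmvxijd", then "azcmxmvxij".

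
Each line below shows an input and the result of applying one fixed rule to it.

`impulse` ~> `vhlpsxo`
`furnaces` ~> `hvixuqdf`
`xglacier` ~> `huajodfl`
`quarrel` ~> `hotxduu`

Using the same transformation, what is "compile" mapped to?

ohfrpsl

The rule is to move the last 2 characters to the front (rotate right by 2), then shift every letter 3 places forward in the alphabet (wrapping around).
So "compile" becomes "ohfrpsl".
(Check on "furnaces": → "esfurnac" → "hvixuqdf" ✓)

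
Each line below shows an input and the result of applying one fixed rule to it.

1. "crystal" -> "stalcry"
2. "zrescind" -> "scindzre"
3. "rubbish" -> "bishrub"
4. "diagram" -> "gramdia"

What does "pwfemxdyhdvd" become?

Rule — move the first 3 characters to the end (rotate left by 3).
Applying that to "pwfemxdyhdvd" gives "emxdyhdvdpwf".

emxdyhdvdpwf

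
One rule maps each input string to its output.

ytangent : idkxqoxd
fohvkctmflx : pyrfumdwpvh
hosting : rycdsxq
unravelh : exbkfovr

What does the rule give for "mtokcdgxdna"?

The transformation: shift every letter 10 places forward in the alphabet (wrapping around).
Applying that to "mtokcdgxdna" gives "wdyumnqhnxk".

wdyumnqhnxk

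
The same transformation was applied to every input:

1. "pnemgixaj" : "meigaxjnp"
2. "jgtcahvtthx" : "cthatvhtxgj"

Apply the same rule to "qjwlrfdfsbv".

lwfrfdbsvjq

In each case the input is transformed by: swap each adjacent pair of characters (1↔2, 3↔4, ...), then move the first 2 characters to the end (rotate left by 2).
Applying both steps to "qjwlrfdfsbv": "jqlwfrfdbsv", then "lwfrfdbsvjq".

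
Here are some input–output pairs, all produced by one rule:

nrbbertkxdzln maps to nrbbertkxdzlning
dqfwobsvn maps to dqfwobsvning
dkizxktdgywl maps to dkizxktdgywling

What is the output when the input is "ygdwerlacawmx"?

The transformation: append "ing".
Applying that to "ygdwerlacawmx" gives "ygdwerlacawmxing".

ygdwerlacawmxing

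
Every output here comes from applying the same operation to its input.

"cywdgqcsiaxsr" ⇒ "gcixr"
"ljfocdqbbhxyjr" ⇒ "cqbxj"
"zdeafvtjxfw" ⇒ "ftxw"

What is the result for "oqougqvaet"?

gve

Looking at the pairs, the operation is to delete the first 3 characters, then keep every other character starting from the second (positions 2nd, 4th, 6th, ...).
Working it through for "oqougqvaet": intermediate "ugqvaet", final "gve".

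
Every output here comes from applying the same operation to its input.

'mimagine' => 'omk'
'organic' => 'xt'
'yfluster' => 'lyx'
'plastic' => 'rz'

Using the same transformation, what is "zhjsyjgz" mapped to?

Looking at the pairs, the operation is to keep one character in every 3, starting at position 2 (positions 2nd, 5th, 8th, ...), then shift every letter 6 places forward in the alphabet (wrapping around).
On "zhjsyjgz": the first step gives "hyz", and the second then gives "nef".

nef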